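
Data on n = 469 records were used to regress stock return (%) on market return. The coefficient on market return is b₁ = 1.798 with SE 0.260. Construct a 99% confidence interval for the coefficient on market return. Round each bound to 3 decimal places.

df = n − 2 = 469 − 2 = 467.
t* = t_{0.005, 467} = 2.586398.
Margin = t* × SE = 2.586398 × 0.260 = 0.67246.
CI: 1.798 ± 0.67246 → (1.126, 2.470).
With 99% confidence, each one-unit increase in market return is associated with a change of between 1.126 and 2.470 % in stock return.

(1.126, 2.470)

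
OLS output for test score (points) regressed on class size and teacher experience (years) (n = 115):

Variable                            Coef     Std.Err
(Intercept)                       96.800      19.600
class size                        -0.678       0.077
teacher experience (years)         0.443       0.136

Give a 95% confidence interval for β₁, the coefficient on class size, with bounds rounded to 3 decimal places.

Read off: b = -0.678, SE = 0.077 for class size.
df = n − k − 1 = 115 − 2 − 1 = 112.
t* = t_{0.025, 112} = 1.981372.
Margin = t* × SE = 1.981372 × 0.077 = 0.15257.
CI: -0.678 ± 0.15257 → (-0.831, -0.525).

(-0.831, -0.525)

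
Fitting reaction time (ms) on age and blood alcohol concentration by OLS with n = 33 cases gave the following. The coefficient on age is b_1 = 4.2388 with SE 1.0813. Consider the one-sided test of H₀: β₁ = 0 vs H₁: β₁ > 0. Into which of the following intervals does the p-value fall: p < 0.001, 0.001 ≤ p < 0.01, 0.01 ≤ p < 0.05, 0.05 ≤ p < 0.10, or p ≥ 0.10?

t = 4.2388 / 1.0813 = 3.920.
df = n − k − 1 = 33 − 2 − 1 = 30.
One-sided p = P(T_{30} > t) ≈ 0.0002.
So p < 0.001.

p < 0.001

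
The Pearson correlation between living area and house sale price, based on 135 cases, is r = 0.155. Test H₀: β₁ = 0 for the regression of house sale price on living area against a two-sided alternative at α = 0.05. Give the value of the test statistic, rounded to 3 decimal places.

t = 1.809

t = r·√(n − 2)/√(1 − r²) = 0.155·√133/√0.975975 = 1.809.
df = n − 2 = 133.
Two-sided p ≈ 0.0726, which is ≥ 0.05, so fail to reject H₀.
The data do not give significant evidence of a linear association between living area and house sale price.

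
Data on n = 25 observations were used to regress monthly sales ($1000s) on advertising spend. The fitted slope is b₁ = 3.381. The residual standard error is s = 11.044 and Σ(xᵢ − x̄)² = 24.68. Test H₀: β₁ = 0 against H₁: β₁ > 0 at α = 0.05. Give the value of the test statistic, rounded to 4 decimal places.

SE(b₁) = s/√Sₓₓ = 11.044/√24.68 = 2.22307.
t = 3.381 / 2.22307 = 1.5209.
df = n − 2 = 23.
One-sided p ≈ 0.0710, which is ≥ 0.05, so fail to reject H₀.
The data do not give significant evidence that the true slope on advertising spend is positive.

t = 1.5209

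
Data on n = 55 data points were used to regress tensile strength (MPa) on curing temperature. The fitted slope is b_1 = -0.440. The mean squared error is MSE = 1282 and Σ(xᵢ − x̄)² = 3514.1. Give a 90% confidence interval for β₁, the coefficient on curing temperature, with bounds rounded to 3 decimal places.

SE(b_1) = √(MSE/Sₓₓ) = √(1282/3514.1) = 0.604.
df = n − 2 = 53.
t* = t_{0.05, 53} = 1.674116.
Margin = t* × SE = 1.674116 × 0.604 = 1.01117.
CI: -0.440 ± 1.01117 → (-1.451, 0.571).
With 90% confidence, each one-unit increase in curing temperature is associated with a change of between -1.451 and 0.571 MPa in tensile strength.

(-1.451, 0.571)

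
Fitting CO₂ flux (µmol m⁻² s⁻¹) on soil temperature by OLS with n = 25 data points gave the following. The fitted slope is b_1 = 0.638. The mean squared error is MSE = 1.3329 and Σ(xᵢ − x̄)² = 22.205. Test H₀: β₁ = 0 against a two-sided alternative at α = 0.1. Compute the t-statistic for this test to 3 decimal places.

t = 2.604

SE(b_1) = √(MSE/Sₓₓ) = √(1.3329/22.205) = 0.245004.
t = 0.638 / 0.245004 = 2.604.
df = n − 2 = 23.
Two-sided p ≈ 0.0159, which is < 0.1, so reject H₀.
There is evidence that soil temperature is associated with CO₂ flux.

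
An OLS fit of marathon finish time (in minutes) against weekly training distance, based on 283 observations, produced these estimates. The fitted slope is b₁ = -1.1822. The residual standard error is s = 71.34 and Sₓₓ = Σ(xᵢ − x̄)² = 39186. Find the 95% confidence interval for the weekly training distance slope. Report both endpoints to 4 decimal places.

(-1.8916, -0.4728)

SE(b₁) = s/√Sₓₓ = 71.34/√39186 = 0.360386.
df = n − 2 = 281.
t* = t_{0.025, 281} = 1.968442.
Margin = t* × SE = 1.968442 × 0.360386 = 0.709399.
CI: -1.1822 ± 0.709399 → (-1.8916, -0.4728).
With 95% confidence, each one-unit increase in weekly training distance is associated with a change of between -1.8916 and -0.4728 minutes in marathon finish time.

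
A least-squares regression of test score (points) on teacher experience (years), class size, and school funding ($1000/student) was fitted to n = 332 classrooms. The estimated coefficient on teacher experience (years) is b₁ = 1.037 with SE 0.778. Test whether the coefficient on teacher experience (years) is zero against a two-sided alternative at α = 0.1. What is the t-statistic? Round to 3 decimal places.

t = 1.333

H₀: β₁ = 0 vs H₁: β₁ ≠ 0.
t = (b₁ − β₁⁰)/SE = 1.037 / 0.778 = 1.333.
df = n − k − 1 = 332 − 3 − 1 = 328.
Two-sided p ≈ 0.1835, which is ≥ 0.1, so fail to reject H₀.
The data do not give significant evidence of an association between teacher experience (years) and test score, after adjusting for the other predictors.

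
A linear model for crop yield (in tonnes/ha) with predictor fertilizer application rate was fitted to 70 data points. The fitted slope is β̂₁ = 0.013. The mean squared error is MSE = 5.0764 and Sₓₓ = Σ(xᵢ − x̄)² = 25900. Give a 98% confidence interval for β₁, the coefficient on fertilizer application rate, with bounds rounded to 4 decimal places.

SE(β̂₁) = √(MSE/Sₓₓ) = √(5.0764/25900) = 0.014.
df = n − 2 = 68.
t* = t_{0.01, 68} = 2.382446.
Margin = t* × SE = 2.382446 × 0.014 = 0.033354.
CI: 0.013 ± 0.033354 → (-0.0204, 0.0464).
With 98% confidence, each one-unit increase in fertilizer application rate is associated with a change of between -0.0204 and 0.0464 tonnes/ha in crop yield.

(-0.0204, 0.0464)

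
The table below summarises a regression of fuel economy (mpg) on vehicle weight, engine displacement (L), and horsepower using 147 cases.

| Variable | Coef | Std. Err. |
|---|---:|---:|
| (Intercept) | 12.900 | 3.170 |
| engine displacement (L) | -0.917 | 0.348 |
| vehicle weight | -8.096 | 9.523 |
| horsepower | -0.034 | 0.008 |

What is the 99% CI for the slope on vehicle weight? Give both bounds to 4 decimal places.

Read off: b = -8.096, SE = 9.523 for vehicle weight.
df = n − k − 1 = 147 − 3 − 1 = 143.
t* = t_{0.005, 143} = 2.610647.
Margin = t* × SE = 2.610647 × 9.523 = 24.861191.
CI: -8.096 ± 24.861191 → (-32.9572, 16.7652).

(-32.9572, 16.7652)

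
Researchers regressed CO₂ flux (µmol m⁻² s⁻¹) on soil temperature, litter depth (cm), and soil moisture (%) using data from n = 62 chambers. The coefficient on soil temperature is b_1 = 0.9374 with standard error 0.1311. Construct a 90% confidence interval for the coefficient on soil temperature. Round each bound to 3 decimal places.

df = n − k − 1 = 62 − 3 − 1 = 58.
t* = t_{0.05, 58} = 1.671553.
Margin = t* × SE = 1.671553 × 0.1311 = 0.21914.
CI: 0.9374 ± 0.21914 → (0.718, 1.157).
With 90% confidence, each one-unit increase in soil temperature is associated with a change of between 0.718 and 1.157 µmol m⁻² s⁻¹ in CO₂ flux, holding the other predictors fixed.

(0.718, 1.157)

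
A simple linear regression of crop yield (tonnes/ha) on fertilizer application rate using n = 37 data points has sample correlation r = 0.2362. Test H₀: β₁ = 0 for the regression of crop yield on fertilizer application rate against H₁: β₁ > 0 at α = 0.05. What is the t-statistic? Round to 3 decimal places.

t = r·√(n − 2)/√(1 − r²) = 0.2362·√35/√0.94421 = 1.438.
df = n − 2 = 35.
One-sided p ≈ 0.0796, which is ≥ 0.05, so fail to reject H₀.
The data do not give significant evidence of a linear association between fertilizer application rate and crop yield.

t = 1.438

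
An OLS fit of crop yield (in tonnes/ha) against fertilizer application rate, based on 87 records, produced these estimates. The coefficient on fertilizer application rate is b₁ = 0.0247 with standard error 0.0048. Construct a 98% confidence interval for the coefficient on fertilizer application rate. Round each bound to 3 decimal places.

(0.013, 0.036)

df = n − 2 = 87 − 2 = 85.
t* = t_{0.01, 85} = 2.371022.
Margin = t* × SE = 2.371022 × 0.0048 = 0.01138.
CI: 0.0247 ± 0.01138 → (0.013, 0.036).
With 98% confidence, each one-unit increase in fertilizer application rate is associated with a change of between 0.013 and 0.036 tonnes/ha in crop yield.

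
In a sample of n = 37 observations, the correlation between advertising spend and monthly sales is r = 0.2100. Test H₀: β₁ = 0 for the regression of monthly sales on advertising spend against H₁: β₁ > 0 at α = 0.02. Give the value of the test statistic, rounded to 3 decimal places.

t = r·√(n − 2)/√(1 − r²) = 0.2100·√35/√0.9559 = 1.271.
df = n − 2 = 35.
One-sided p ≈ 0.1061, which is ≥ 0.02, so fail to reject H₀.
The data do not give significant evidence of a linear association between advertising spend and monthly sales.

t = 1.271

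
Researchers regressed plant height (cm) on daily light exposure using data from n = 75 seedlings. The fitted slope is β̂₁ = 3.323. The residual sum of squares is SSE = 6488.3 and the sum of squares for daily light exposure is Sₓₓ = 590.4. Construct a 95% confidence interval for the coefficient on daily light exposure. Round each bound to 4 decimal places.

MSE = SSE/(n − 2) = 6488.3/73 = 88.8808.
SE(β̂₁) = √(MSE/Sₓₓ) = √(88.8808/590.4) = 0.387999.
df = n − 2 = 73.
t* = t_{0.025, 73} = 1.992997.
Margin = t* × SE = 1.992997 × 0.387999 = 0.773281.
CI: 3.323 ± 0.773281 → (2.5497, 4.0963).
With 95% confidence, each one-unit increase in daily light exposure is associated with a change of between 2.5497 and 4.0963 cm in plant height.

(2.5497, 4.0963)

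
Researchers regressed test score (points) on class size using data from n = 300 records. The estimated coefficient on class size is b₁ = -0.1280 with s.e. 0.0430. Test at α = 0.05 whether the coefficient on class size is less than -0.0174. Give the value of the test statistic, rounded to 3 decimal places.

t = -2.572

H₀: β₁ = -0.0174 vs H₁: β₁ < -0.0174.
t = (b₁ − β₁⁰)/SE = (-0.1280 − (-0.0174)) / 0.0430 = -2.572.
df = n − 2 = 300 − 2 = 298.
One-sided p ≈ 0.0053, which is < 0.05, so reject H₀.
There is evidence that the true slope on class size is below -0.0174 points per unit.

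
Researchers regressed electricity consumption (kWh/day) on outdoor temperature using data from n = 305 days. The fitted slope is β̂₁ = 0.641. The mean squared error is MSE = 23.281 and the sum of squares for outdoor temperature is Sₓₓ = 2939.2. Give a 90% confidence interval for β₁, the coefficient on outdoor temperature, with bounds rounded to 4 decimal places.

SE(β̂₁) = √(MSE/Sₓₓ) = √(23.281/2939.2) = 0.0889992.
df = n − 2 = 303.
t* = t_{0.05, 303} = 1.649898.
Margin = t* × SE = 1.649898 × 0.0889992 = 0.146840.
CI: 0.641 ± 0.146840 → (0.4942, 0.7878).
With 90% confidence, each one-unit increase in outdoor temperature is associated with a change of between 0.4942 and 0.7878 kWh/day in electricity consumption.

(0.4942, 0.7878)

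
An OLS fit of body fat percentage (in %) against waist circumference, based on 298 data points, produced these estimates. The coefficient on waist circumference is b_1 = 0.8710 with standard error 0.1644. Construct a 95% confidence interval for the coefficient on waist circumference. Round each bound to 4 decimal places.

df = n − 2 = 298 − 2 = 296.
t* = t_{0.025, 296} = 1.968011.
Margin = t* × SE = 1.968011 × 0.1644 = 0.323541.
CI: 0.8710 ± 0.323541 → (0.5475, 1.1945).
With 95% confidence, each one-unit increase in waist circumference is associated with a change of between 0.5475 and 1.1945 % in body fat percentage.

(0.5475, 1.1945)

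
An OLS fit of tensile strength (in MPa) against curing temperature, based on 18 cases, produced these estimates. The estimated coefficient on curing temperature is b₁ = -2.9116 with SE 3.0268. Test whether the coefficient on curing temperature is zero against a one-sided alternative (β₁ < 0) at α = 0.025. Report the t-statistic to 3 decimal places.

t = -0.962

H₀: β₁ = 0 vs H₁: β₁ < 0.
t = (b₁ − β₁⁰)/SE = -2.9116 / 3.0268 = -0.962.
df = n − 2 = 18 − 2 = 16.
One-sided p ≈ 0.1752, which is ≥ 0.025, so fail to reject H₀.
The data do not give significant evidence that the true slope on curing temperature is negative.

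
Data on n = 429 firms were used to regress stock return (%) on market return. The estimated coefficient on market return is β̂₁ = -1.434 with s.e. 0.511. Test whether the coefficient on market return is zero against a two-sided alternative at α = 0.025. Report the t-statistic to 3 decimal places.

H₀: β₁ = 0 vs H₁: β₁ ≠ 0.
t = (β̂₁ − β₁⁰)/SE = -1.434 / 0.511 = -2.806.
df = n − 2 = 429 − 2 = 427.
Two-sided p ≈ 0.0052, which is < 0.025, so reject H₀.
There is evidence that market return is associated with stock return.

t = -2.806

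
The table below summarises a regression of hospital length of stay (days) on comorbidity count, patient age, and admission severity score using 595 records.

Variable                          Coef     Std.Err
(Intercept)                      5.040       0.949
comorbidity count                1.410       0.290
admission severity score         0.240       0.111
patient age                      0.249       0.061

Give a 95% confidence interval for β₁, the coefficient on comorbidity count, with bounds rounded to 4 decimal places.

(0.8404, 1.9796)

Read off: b = 1.410, SE = 0.290 for comorbidity count.
df = n − k − 1 = 595 − 3 − 1 = 591.
t* = t_{0.025, 591} = 1.963986.
Margin = t* × SE = 1.963986 × 0.290 = 0.569556.
CI: 1.410 ± 0.569556 → (0.8404, 1.9796).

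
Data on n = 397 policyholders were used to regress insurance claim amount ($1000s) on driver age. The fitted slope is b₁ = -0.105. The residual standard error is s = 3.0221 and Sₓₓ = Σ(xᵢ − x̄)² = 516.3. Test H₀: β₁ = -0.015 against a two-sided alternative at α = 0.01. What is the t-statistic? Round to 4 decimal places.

t = -0.6767

SE(b₁) = s/√Sₓₓ = 3.0221/√516.3 = 0.133002.
t = (-0.105 − (-0.015)) / 0.133002 = -0.6767.
df = n − 2 = 395.
Two-sided p ≈ 0.4990, which is ≥ 0.01, so fail to reject H₀.
The data are consistent with a true slope of -0.015 $1000s per unit of driver age.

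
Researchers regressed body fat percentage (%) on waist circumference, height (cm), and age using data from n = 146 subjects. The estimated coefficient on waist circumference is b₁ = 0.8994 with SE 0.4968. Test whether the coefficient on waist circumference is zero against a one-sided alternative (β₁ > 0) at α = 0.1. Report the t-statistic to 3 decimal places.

H₀: β₁ = 0 vs H₁: β₁ > 0.
t = (b₁ − β₁⁰)/SE = 0.8994 / 0.4968 = 1.810.
df = n − k − 1 = 146 − 3 − 1 = 142.
One-sided p ≈ 0.0362, which is < 0.1, so reject H₀.
There is evidence that the true slope on waist circumference is positive, holding the other predictors fixed.

t = 1.810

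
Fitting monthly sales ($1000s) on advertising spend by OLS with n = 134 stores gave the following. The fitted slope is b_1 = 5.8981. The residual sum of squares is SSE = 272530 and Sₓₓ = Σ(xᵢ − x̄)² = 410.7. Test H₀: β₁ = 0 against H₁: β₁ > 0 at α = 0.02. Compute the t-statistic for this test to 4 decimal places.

t = 2.6306

MSE = SSE/(n − 2) = 272530/132 = 2064.62.
SE(b_1) = √(MSE/Sₓₓ) = √(2064.62/410.7) = 2.24211.
t = 5.8981 / 2.24211 = 2.6306.
df = n − 2 = 132.
One-sided p ≈ 0.0048, which is < 0.02, so reject H₀.
There is evidence that the true slope on advertising spend is positive.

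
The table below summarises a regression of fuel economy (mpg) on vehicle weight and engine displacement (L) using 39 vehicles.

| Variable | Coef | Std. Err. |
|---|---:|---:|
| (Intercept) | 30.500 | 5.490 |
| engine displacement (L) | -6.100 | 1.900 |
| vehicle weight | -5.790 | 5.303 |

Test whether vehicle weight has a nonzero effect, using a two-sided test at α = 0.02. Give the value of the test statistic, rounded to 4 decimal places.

Read off: b = -5.790, SE = 5.303 for vehicle weight.
H₀: β₁ = 0 vs H₁: β₁ ≠ 0.
t = -5.790 / 5.303 = -1.0918.
df = n − k − 1 = 39 − 2 − 1 = 36.
Two-sided p ≈ 0.2822, which is ≥ 0.02, so fail to reject H₀.
The data do not give significant evidence of an association between vehicle weight and fuel economy, after adjusting for the other predictors.

t = -1.0918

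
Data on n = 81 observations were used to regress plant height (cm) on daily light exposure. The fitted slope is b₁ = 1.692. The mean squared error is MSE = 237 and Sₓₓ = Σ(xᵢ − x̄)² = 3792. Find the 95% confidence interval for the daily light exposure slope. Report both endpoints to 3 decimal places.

SE(b₁) = √(MSE/Sₓₓ) = √(237/3792) = 0.25.
df = n − 2 = 79.
t* = t_{0.025, 79} = 1.99045.
Margin = t* × SE = 1.99045 × 0.25 = 0.49761.
CI: 1.692 ± 0.49761 → (1.194, 2.190).
With 95% confidence, each one-unit increase in daily light exposure is associated with a change of between 1.194 and 2.190 cm in plant height.

(1.194, 2.190)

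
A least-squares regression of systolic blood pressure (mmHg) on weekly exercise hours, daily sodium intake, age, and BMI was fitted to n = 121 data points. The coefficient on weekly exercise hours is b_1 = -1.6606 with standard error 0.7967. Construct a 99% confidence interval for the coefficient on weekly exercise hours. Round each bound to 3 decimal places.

(-3.747, 0.426)

df = n − k − 1 = 121 − 4 − 1 = 116.
t* = t_{0.005, 116} = 2.618878.
Margin = t* × SE = 2.618878 × 0.7967 = 2.08646.
CI: -1.6606 ± 2.08646 → (-3.747, 0.426).
With 99% confidence, each one-unit increase in weekly exercise hours is associated with a change of between -3.747 and 0.426 mmHg in systolic blood pressure, holding the other predictors fixed.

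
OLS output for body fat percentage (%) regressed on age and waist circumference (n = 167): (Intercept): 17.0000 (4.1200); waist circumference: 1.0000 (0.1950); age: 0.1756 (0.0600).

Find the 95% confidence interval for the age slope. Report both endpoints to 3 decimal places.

Read off: b = 0.1756, SE = 0.0600 for age.
df = n − k − 1 = 167 − 2 − 1 = 164.
t* = t_{0.025, 164} = 1.974535.
Margin = t* × SE = 1.974535 × 0.0600 = 0.11847.
CI: 0.1756 ± 0.11847 → (0.057, 0.294).

(0.057, 0.294)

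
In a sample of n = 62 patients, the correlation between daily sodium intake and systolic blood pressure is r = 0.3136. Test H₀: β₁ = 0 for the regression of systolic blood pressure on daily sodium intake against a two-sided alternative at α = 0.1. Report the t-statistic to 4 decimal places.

t = r·√(n − 2)/√(1 − r²) = 0.3136·√60/√0.901655 = 2.5582.
df = n − 2 = 60.
Two-sided p ≈ 0.0131, which is < 0.1, so reject H₀.
There is evidence of a linear association between daily sodium intake and systolic blood pressure.

t = 2.5582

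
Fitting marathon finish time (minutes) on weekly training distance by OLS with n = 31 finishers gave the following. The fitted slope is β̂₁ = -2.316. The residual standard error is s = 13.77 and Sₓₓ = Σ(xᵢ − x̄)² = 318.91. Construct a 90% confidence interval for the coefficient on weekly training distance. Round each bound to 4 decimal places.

(-3.6262, -1.0058)

SE(β̂₁) = s/√Sₓₓ = 13.77/√318.91 = 0.771081.
df = n − 2 = 29.
t* = t_{0.05, 29} = 1.699127.
Margin = t* × SE = 1.699127 × 0.771081 = 1.310164.
CI: -2.316 ± 1.310164 → (-3.6262, -1.0058).
With 90% confidence, each one-unit increase in weekly training distance is associated with a change of between -3.6262 and -1.0058 minutes in marathon finish time.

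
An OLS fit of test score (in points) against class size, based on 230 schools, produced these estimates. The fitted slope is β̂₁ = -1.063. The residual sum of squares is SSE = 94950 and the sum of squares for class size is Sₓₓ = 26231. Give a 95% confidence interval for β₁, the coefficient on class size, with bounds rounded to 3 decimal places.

MSE = SSE/(n − 2) = 94950/228 = 416.447.
SE(β̂₁) = √(MSE/Sₓₓ) = √(416.447/26231) = 0.126001.
df = n − 2 = 228.
t* = t_{0.025, 228} = 1.970423.
Margin = t* × SE = 1.970423 × 0.126001 = 0.24827.
CI: -1.063 ± 0.24827 → (-1.311, -0.815).
With 95% confidence, each one-unit increase in class size is associated with a change of between -1.311 and -0.815 points in test score.

(-1.311, -0.815)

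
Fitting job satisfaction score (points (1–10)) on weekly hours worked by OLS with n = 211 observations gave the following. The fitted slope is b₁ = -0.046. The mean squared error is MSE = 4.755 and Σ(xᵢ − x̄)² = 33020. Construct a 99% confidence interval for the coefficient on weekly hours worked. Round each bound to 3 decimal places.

SE(b₁) = √(MSE/Sₓₓ) = √(4.755/33020) = 0.0120002.
df = n − 2 = 209.
t* = t_{0.005, 209} = 2.599557.
Margin = t* × SE = 2.599557 × 0.0120002 = 0.03120.
CI: -0.046 ± 0.03120 → (-0.077, -0.015).
With 99% confidence, each one-unit increase in weekly hours worked is associated with a change of between -0.077 and -0.015 points (1–10) in job satisfaction score.

(-0.077, -0.015)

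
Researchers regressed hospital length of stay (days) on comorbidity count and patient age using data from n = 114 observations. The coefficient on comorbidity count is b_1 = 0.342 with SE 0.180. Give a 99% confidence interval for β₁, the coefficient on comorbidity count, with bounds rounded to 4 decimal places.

df = n − k − 1 = 114 − 2 − 1 = 111.
t* = t_{0.005, 111} = 2.620849.
Margin = t* × SE = 2.620849 × 0.180 = 0.471753.
CI: 0.342 ± 0.471753 → (-0.1298, 0.8138).
With 99% confidence, each one-unit increase in comorbidity count is associated with a change of between -0.1298 and 0.8138 days in hospital length of stay, holding the other predictors fixed.

(-0.1298, 0.8138)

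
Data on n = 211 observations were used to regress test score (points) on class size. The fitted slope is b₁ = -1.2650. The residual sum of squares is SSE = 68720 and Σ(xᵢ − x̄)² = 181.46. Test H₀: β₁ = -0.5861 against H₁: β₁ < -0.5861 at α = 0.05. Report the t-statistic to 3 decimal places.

t = -0.504

MSE = SSE/(n − 2) = 68720/209 = 328.804.
SE(b₁) = √(MSE/Sₓₓ) = √(328.804/181.46) = 1.3461.
t = (-1.2650 − (-0.5861)) / 1.3461 = -0.504.
df = n − 2 = 209.
One-sided p ≈ 0.3073, which is ≥ 0.05, so fail to reject H₀.
The data do not give significant evidence that the true slope on class size is below -0.5861 points per unit.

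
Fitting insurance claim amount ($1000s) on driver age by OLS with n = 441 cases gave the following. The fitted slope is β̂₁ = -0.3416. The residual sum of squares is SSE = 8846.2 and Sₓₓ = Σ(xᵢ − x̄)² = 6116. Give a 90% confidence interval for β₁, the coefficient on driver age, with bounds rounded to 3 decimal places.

(-0.436, -0.247)

MSE = SSE/(n − 2) = 8846.2/439 = 20.1508.
SE(β̂₁) = √(MSE/Sₓₓ) = √(20.1508/6116) = 0.0574001.
df = n − 2 = 439.
t* = t_{0.05, 439} = 1.648332.
Margin = t* × SE = 1.648332 × 0.0574001 = 0.09461.
CI: -0.3416 ± 0.09461 → (-0.436, -0.247).
With 90% confidence, each one-unit increase in driver age is associated with a change of between -0.436 and -0.247 $1000s in insurance claim amount.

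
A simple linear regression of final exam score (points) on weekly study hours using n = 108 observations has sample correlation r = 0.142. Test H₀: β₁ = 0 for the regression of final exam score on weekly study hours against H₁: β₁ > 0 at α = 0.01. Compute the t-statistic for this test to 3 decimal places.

t = 1.477

t = r·√(n − 2)/√(1 − r²) = 0.142·√106/√0.979836 = 1.477.
df = n − 2 = 106.
One-sided p ≈ 0.0713, which is ≥ 0.01, so fail to reject H₀.
The data do not give significant evidence of a linear association between weekly study hours and final exam score.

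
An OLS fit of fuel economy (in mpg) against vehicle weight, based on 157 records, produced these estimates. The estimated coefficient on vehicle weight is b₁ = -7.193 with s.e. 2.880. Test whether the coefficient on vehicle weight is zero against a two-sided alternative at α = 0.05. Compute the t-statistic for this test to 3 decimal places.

H₀: β₁ = 0 vs H₁: β₁ ≠ 0.
t = (b₁ − β₁⁰)/SE = -7.193 / 2.880 = -2.498.
df = n − 2 = 157 − 2 = 155.
Two-sided p ≈ 0.0135, which is < 0.05, so reject H₀.
There is evidence that vehicle weight is associated with fuel economy.

t = -2.498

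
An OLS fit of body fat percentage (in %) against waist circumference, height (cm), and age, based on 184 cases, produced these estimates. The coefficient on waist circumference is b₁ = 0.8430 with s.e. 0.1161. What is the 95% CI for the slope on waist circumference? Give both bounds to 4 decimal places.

df = n − k − 1 = 184 − 3 − 1 = 180.
t* = t_{0.025, 180} = 1.973231.
Margin = t* × SE = 1.973231 × 0.1161 = 0.229092.
CI: 0.8430 ± 0.229092 → (0.6139, 1.0721).
With 95% confidence, each one-unit increase in waist circumference is associated with a change of between 0.6139 and 1.0721 % in body fat percentage, holding the other predictors fixed.

(0.6139, 1.0721)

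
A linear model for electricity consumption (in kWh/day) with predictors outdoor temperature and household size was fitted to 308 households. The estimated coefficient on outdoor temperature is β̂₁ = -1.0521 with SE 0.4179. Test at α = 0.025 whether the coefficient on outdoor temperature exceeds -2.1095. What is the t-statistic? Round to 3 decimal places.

t = 2.530

H₀: β₁ = -2.1095 vs H₁: β₁ > -2.1095.
t = (β̂₁ − β₁⁰)/SE = (-1.0521 − (-2.1095)) / 0.4179 = 2.530.
df = n − k − 1 = 308 − 2 − 1 = 305.
One-sided p ≈ 0.0060, which is < 0.025, so reject H₀.
There is evidence that the true slope on outdoor temperature exceeds -2.1095 kWh/day per unit, holding the other predictors fixed.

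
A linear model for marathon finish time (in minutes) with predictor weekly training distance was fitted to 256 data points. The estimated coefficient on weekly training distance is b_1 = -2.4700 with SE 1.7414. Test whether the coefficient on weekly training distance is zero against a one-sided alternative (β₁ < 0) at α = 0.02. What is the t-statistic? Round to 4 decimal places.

t = -1.4184

H₀: β₁ = 0 vs H₁: β₁ < 0.
t = (b_1 − β₁⁰)/SE = -2.4700 / 1.7414 = -1.4184.
df = n − 2 = 256 − 2 = 254.
One-sided p ≈ 0.0787, which is ≥ 0.02, so fail to reject H₀.
The data do not give significant evidence that the true slope on weekly training distance is negative.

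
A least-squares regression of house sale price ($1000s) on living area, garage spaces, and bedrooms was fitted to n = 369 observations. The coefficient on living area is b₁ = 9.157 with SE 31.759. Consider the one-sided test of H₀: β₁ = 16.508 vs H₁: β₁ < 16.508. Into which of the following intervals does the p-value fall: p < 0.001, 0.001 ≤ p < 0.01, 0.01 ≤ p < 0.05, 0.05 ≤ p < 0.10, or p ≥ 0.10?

t = (9.157 − 16.508) / 31.759 = -0.231.
df = n − k − 1 = 369 − 3 − 1 = 365.
One-sided p = P(T_{365} < t) ≈ 0.4085.
So p ≥ 0.10.

p ≥ 0.10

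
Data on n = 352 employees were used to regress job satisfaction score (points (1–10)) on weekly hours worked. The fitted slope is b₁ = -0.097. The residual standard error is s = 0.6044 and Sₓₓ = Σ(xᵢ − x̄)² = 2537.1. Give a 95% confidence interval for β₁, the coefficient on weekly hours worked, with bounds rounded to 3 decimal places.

(-0.121, -0.073)

SE(b₁) = s/√Sₓₓ = 0.6044/√2537.1 = 0.0119993.
df = n − 2 = 350.
t* = t_{0.025, 350} = 1.966765.
Margin = t* × SE = 1.966765 × 0.0119993 = 0.02360.
CI: -0.097 ± 0.02360 → (-0.121, -0.073).
With 95% confidence, each one-unit increase in weekly hours worked is associated with a change of between -0.121 and -0.073 points (1–10) in job satisfaction score.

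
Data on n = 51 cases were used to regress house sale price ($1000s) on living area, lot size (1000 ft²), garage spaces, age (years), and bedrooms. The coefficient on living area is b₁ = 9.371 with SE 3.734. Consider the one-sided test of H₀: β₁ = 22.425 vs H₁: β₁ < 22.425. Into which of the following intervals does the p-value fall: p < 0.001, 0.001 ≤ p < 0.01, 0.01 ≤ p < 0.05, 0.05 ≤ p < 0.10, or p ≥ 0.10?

t = (9.371 − 22.425) / 3.734 = -3.496.
df = n − k − 1 = 51 − 5 − 1 = 45.
One-sided p = P(T_{45} < t) ≈ 0.0005.
So p < 0.001.

p < 0.001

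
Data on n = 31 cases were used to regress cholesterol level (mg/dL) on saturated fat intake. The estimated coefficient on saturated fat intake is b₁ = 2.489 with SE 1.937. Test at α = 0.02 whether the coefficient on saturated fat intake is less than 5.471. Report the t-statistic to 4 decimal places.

t = -1.5395

H₀: β₁ = 5.471 vs H₁: β₁ < 5.471.
t = (b₁ − β₁⁰)/SE = (2.489 − 5.471) / 1.937 = -1.5395.
df = n − 2 = 31 − 2 = 29.
One-sided p ≈ 0.0673, which is ≥ 0.02, so fail to reject H₀.
The data do not give significant evidence that the true slope on saturated fat intake is below 5.471 mg/dL per unit.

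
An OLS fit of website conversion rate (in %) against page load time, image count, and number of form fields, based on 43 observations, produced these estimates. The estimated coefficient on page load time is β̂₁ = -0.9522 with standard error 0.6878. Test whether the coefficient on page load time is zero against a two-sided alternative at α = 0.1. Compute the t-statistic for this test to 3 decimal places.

t = -1.384

H₀: β₁ = 0 vs H₁: β₁ ≠ 0.
t = (β̂₁ − β₁⁰)/SE = -0.9522 / 0.6878 = -1.384.
df = n − k − 1 = 43 − 3 − 1 = 39.
Two-sided p ≈ 0.1741, which is ≥ 0.1, so fail to reject H₀.
The data do not give significant evidence of an association between page load time and website conversion rate, after adjusting for the other predictors.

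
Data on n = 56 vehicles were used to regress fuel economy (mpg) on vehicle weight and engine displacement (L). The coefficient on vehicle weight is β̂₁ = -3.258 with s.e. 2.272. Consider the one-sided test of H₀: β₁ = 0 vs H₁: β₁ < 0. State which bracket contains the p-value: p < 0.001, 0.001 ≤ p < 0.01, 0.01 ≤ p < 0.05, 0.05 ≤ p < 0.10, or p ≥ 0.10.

0.05 ≤ p < 0.10

t = -3.258 / 2.272 = -1.434.
df = n − k − 1 = 56 − 2 − 1 = 53.
One-sided p = P(T_{53} < t) ≈ 0.0787.
So 0.05 ≤ p < 0.10.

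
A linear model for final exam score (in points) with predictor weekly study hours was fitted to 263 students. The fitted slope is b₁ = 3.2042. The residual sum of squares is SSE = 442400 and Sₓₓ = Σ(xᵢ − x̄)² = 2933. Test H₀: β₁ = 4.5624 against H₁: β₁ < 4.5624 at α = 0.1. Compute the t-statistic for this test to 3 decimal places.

t = -1.787

MSE = SSE/(n − 2) = 442400/261 = 1695.02.
SE(b₁) = √(MSE/Sₓₓ) = √(1695.02/2933) = 0.760206.
t = (3.2042 − 4.5624) / 0.760206 = -1.787.
df = n − 2 = 261.
One-sided p ≈ 0.0376, which is < 0.1, so reject H₀.
There is evidence that the true slope on weekly study hours is below 4.5624 points per unit.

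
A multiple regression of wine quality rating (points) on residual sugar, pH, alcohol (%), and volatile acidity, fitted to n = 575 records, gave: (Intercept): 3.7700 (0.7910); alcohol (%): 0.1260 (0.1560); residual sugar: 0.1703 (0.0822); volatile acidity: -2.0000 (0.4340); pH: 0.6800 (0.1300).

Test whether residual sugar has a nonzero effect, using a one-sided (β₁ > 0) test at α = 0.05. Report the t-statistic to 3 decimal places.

t = 2.072

Read off: b = 0.1703, SE = 0.0822 for residual sugar.
H₀: β₁ = 0 vs H₁: β₁ > 0.
t = 0.1703 / 0.0822 = 2.072.
df = n − k − 1 = 575 − 4 − 1 = 570.
One-sided p ≈ 0.0194, which is < 0.05, so reject H₀.
There is evidence that the true slope on residual sugar is positive, holding the other predictors fixed.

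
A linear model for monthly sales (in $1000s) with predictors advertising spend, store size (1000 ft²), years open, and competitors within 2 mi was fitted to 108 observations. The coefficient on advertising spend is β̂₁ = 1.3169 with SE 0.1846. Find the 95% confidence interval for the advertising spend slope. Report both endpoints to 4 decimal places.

(0.9508, 1.6830)

df = n − k − 1 = 108 − 4 − 1 = 103.
t* = t_{0.025, 103} = 1.983264.
Margin = t* × SE = 1.983264 × 0.1846 = 0.366111.
CI: 1.3169 ± 0.366111 → (0.9508, 1.6830).
With 95% confidence, each one-unit increase in advertising spend is associated with a change of between 0.9508 and 1.6830 $1000s in monthly sales, holding the other predictors fixed.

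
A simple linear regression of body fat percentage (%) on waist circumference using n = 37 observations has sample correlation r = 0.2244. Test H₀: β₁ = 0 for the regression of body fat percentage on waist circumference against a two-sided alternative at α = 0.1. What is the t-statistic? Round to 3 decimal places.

t = 1.362

t = r·√(n − 2)/√(1 − r²) = 0.2244·√35/√0.949645 = 1.362.
df = n − 2 = 35.
Two-sided p ≈ 0.1818, which is ≥ 0.1, so fail to reject H₀.
The data do not give significant evidence of a linear association between waist circumference and body fat percentage.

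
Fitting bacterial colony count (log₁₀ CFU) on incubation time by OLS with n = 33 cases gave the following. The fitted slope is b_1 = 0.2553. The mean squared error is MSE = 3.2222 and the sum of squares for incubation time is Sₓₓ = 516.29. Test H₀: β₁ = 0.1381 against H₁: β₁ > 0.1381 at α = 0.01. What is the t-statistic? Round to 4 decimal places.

SE(b_1) = √(MSE/Sₓₓ) = √(3.2222/516.29) = 0.0790004.
t = (0.2553 − 0.1381) / 0.0790004 = 1.4835.
df = n − 2 = 31.
One-sided p ≈ 0.0740, which is ≥ 0.01, so fail to reject H₀.
The data do not give significant evidence that the true slope on incubation time exceeds 0.1381 log₁₀ CFU per unit.

t = 1.4835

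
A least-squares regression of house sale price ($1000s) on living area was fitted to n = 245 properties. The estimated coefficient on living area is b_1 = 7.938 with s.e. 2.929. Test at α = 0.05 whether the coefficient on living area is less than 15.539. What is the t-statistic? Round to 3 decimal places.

t = -2.595

H₀: β₁ = 15.539 vs H₁: β₁ < 15.539.
t = (b_1 − β₁⁰)/SE = (7.938 − 15.539) / 2.929 = -2.595.
df = n − 2 = 245 − 2 = 243.
One-sided p ≈ 0.0050, which is < 0.05, so reject H₀.
There is evidence that the true slope on living area is below 15.539 $1000s per unit.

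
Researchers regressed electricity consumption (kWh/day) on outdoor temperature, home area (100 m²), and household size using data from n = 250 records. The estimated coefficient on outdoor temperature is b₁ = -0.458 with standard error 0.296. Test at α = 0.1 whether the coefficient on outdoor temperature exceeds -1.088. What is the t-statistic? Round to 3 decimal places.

t = 2.128

H₀: β₁ = -1.088 vs H₁: β₁ > -1.088.
t = (b₁ − β₁⁰)/SE = (-0.458 − (-1.088)) / 0.296 = 2.128.
df = n − k − 1 = 250 − 3 − 1 = 246.
One-sided p ≈ 0.0171, which is < 0.1, so reject H₀.
There is evidence that the true slope on outdoor temperature exceeds -1.088 kWh/day per unit, holding the other predictors fixed.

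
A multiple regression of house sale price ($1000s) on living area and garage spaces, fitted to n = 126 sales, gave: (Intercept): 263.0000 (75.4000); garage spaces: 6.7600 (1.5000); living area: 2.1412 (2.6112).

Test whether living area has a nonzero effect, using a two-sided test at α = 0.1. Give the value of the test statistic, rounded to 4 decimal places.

t = 0.8200

Read off: b = 2.1412, SE = 2.6112 for living area.
H₀: β₁ = 0 vs H₁: β₁ ≠ 0.
t = 2.1412 / 2.6112 = 0.8200.
df = n − k − 1 = 126 − 2 − 1 = 123.
Two-sided p ≈ 0.4138, which is ≥ 0.1, so fail to reject H₀.
The data do not give significant evidence of an association between living area and house sale price, after adjusting for the other predictors.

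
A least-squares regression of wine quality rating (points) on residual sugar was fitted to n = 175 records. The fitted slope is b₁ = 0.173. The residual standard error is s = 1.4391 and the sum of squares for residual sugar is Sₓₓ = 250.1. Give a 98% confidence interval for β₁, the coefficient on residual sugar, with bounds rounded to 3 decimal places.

SE(b₁) = s/√Sₓₓ = 1.4391/√250.1 = 0.0909985.
df = n − 2 = 173.
t* = t_{0.01, 173} = 2.348096.
Margin = t* × SE = 2.348096 × 0.0909985 = 0.21367.
CI: 0.173 ± 0.21367 → (-0.041, 0.387).
With 98% confidence, each one-unit increase in residual sugar is associated with a change of between -0.041 and 0.387 points in wine quality rating.

(-0.041, 0.387)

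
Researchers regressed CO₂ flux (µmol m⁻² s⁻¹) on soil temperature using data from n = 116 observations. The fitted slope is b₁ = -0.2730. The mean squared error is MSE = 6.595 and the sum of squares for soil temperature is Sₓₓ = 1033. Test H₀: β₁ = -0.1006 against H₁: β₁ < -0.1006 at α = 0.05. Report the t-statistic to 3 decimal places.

t = -2.158

SE(b₁) = √(MSE/Sₓₓ) = √(6.595/1033) = 0.0799019.
t = (-0.2730 − (-0.1006)) / 0.0799019 = -2.158.
df = n − 2 = 114.
One-sided p ≈ 0.0165, which is < 0.05, so reject H₀.
There is evidence that the true slope on soil temperature is below -0.1006 µmol m⁻² s⁻¹ per unit.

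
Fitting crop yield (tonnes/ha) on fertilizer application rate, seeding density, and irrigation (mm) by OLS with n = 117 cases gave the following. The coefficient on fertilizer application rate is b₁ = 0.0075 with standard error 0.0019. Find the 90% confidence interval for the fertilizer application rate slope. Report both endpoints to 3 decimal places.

df = n − k − 1 = 117 − 3 − 1 = 113.
t* = t_{0.05, 113} = 1.65845.
Margin = t* × SE = 1.65845 × 0.0019 = 0.00315.
CI: 0.0075 ± 0.00315 → (0.004, 0.011).
With 90% confidence, each one-unit increase in fertilizer application rate is associated with a change of between 0.004 and 0.011 tonnes/ha in crop yield, holding the other predictors fixed.

(0.004, 0.011)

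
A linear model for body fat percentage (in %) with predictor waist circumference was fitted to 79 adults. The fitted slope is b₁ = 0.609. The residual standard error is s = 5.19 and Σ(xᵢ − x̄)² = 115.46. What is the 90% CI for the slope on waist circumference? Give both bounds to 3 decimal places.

SE(b₁) = s/√Sₓₓ = 5.19/√115.46 = 0.483005.
df = n − 2 = 77.
t* = t_{0.05, 77} = 1.664885.
Margin = t* × SE = 1.664885 × 0.483005 = 0.80415.
CI: 0.609 ± 0.80415 → (-0.195, 1.413).
With 90% confidence, each one-unit increase in waist circumference is associated with a change of between -0.195 and 1.413 % in body fat percentage.

(-0.195, 1.413)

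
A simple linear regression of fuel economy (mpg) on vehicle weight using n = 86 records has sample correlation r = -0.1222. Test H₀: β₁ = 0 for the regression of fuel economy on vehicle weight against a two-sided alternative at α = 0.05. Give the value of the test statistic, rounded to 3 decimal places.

t = -1.128

t = r·√(n − 2)/√(1 − r²) = -0.1222·√84/√0.985067 = -1.128.
df = n − 2 = 84.
Two-sided p ≈ 0.2623, which is ≥ 0.05, so fail to reject H₀.
The data do not give significant evidence of a linear association between vehicle weight and fuel economy.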